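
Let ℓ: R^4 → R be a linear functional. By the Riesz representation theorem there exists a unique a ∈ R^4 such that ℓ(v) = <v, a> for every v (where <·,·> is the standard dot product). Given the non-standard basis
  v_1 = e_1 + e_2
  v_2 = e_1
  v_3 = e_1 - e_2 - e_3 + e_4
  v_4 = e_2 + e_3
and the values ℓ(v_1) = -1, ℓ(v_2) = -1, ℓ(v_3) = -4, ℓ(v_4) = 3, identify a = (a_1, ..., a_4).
a = (-1, 0, 3, 0)

Write a = (a_1, ..., a_4) in the standard basis. For each basis vector v_i, ℓ(v_i) = <v_i, a> is a linear equation in the a_j's. Collect the n equations into a matrix system V a = ℓ, where row i of V is v_i (expressed in the standard basis). Since V is invertible (lower-triangular with 1s on the diagonal, up to permutation), solve by back-substitution:
  V =
[[1, 1, 0, 0],
 [1, 0, 0, 0],
 [1, -1, -1, 1],
 [0, 1, 1, 0]]
  V a = (-1, -1, -4, 3)
Solving gives a = (-1, 0, 3, 0).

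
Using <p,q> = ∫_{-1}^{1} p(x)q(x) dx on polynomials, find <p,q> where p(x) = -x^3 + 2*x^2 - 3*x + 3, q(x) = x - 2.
<p,q> = -256/15

Expand the product: p(x)·q(x) = -x^4 + 4*x^3 - 7*x^2 + 9*x - 6.
∫_{-1}^{1} of each monomial x^k gives [2/(k+1) if k even, 0 if k odd]. Integrating term-by-term (or equivalently evaluating the antiderivative F(x) = -x^5/5 + x^4 - 7*x^3/3 + 9*x^2/2 - 6*x at the endpoints):
  F(1) − F(−1) = -91/30 − (421/30) = -256/15.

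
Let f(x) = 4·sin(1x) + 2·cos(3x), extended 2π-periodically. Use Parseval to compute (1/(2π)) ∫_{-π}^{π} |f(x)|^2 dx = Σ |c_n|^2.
Σ |c_n|^2 = 10

Expand |f|^2 and use orthogonality of {sin(nx), cos(mx)} on [-π, π]:
  ∫_{-π}^{π} sin(nx)^2 dx = π, ∫ cos(mx)^2 dx = π, and cross terms integrate to 0.
So ∫_{-π}^{π} f(x)^2 dx = 4^2 · π + 2^2 · π = (16 + 4)π.
Divide by 2π: (16 + 4)/2 = 10.
By Parseval, this equals Σ |c_n|^2.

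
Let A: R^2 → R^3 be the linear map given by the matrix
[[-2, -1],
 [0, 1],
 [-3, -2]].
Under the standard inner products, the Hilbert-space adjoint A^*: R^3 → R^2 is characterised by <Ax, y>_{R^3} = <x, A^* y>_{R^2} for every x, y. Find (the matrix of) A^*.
A^* = A^T =
[[-2, 0, -3],
 [-1, 1, -2]]

For real matrices with standard dot products, the defining identity <Ax, y> = <x, A^* y> gives (Ax)^T y = x^T (A^*) y, i.e. x^T A^T y = x^T (A^*) y. Since this holds for all x, y, we must have A^* = A^T. Therefore
A^* =
[[-2, 0, -3],
 [-1, 1, -2]].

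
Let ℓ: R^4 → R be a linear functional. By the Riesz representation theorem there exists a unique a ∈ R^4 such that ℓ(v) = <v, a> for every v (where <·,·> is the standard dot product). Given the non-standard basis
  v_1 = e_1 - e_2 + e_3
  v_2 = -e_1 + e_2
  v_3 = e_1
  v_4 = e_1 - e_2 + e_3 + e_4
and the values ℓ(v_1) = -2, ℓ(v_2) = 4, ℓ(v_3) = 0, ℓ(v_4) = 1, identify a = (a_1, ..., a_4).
a = (0, 4, 2, 3)

Write a = (a_1, ..., a_4) in the standard basis. For each basis vector v_i, ℓ(v_i) = <v_i, a> is a linear equation in the a_j's. Collect the n equations into a matrix system V a = ℓ, where row i of V is v_i (expressed in the standard basis). Since V is invertible (lower-triangular with 1s on the diagonal, up to permutation), solve by back-substitution:
  V =
[[1, -1, 1, 0],
 [-1, 1, 0, 0],
 [1, 0, 0, 0],
 [1, -1, 1, 1]]
  V a = (-2, 4, 0, 1)
Solving gives a = (0, 4, 2, 3).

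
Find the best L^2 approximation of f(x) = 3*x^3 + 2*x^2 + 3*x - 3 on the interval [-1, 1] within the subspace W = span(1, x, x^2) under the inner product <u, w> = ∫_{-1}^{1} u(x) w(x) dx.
g(x) = 2*x^2 + 24*x/5 - 3

The best approximation g ∈ W is the orthogonal projection of f onto W. Writing g = a_0 + a_1 x + a_2 x^2, the coefficients solve the normal equations G · a = b where
  G_{ij} = <φ_i, φ_j> and b_i = <f, φ_i>, with φ_0 = 1, φ_1 = x, φ_2 = x^2.
G =
  [2, 0, 2/3]
  [0, 2/3, 0]
  [2/3, 0, 2/5],
b = (-14/3, 16/5, -6/5).
Solving gives a_0 = -3, a_1 = 24/5, a_2 = 2, so
  g(x) = 2*x^2 + 24*x/5 - 3.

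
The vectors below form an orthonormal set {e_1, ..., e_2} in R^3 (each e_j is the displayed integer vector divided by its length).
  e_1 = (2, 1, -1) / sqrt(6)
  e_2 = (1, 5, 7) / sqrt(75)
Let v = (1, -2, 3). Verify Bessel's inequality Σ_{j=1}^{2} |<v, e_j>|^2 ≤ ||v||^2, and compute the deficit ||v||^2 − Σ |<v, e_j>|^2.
Σ |<v, e_j>|^2 = 171/50; ||v||^2 = 14; deficit = 529/50

Write each e_j = u_j / sqrt(<u_j, u_j>) where u_j is the displayed integer vector. Then <v, e_j> = <v, u_j> / sqrt(<u_j, u_j>), so |<v, e_j>|^2 = <v, u_j>^2 / <u_j, u_j>.
Coefficients: <v, e_1> = -3/sqrt(6), <v, e_2> = 12/sqrt(75).
Square and sum: Σ |<v, e_j>|^2 = 171/50.
Compute ||v||^2 = v·v = 14.
Deficit = 14 − 171/50 = 529/50 ≥ 0, confirming Bessel's inequality. (The deficit equals ||v − Σ <v,e_j> e_j||^2, the squared distance from v to span{e_j}.)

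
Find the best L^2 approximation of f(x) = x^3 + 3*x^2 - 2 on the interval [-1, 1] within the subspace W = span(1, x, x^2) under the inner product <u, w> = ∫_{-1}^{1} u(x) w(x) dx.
g(x) = 3*x^2 + 3*x/5 - 2

The best approximation g ∈ W is the orthogonal projection of f onto W. Writing g = a_0 + a_1 x + a_2 x^2, the coefficients solve the normal equations G · a = b where
  G_{ij} = <φ_i, φ_j> and b_i = <f, φ_i>, with φ_0 = 1, φ_1 = x, φ_2 = x^2.
G =
  [2, 0, 2/3]
  [0, 2/3, 0]
  [2/3, 0, 2/5],
b = (-2, 2/5, -2/15).
Solving gives a_0 = -2, a_1 = 3/5, a_2 = 3, so
  g(x) = 3*x^2 + 3*x/5 - 2.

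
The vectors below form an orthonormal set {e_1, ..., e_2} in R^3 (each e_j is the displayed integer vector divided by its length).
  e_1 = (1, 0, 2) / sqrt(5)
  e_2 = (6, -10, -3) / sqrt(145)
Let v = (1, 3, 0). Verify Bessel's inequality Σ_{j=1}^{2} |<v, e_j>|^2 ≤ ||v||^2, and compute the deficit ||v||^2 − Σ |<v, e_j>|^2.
Σ |<v, e_j>|^2 = 121/29; ||v||^2 = 10; deficit = 169/29

Write each e_j = u_j / sqrt(<u_j, u_j>) where u_j is the displayed integer vector. Then <v, e_j> = <v, u_j> / sqrt(<u_j, u_j>), so |<v, e_j>|^2 = <v, u_j>^2 / <u_j, u_j>.
Coefficients: <v, e_1> = 1/sqrt(5), <v, e_2> = -24/sqrt(145).
Square and sum: Σ |<v, e_j>|^2 = 121/29.
Compute ||v||^2 = v·v = 10.
Deficit = 10 − 121/29 = 169/29 ≥ 0, confirming Bessel's inequality. (The deficit equals ||v − Σ <v,e_j> e_j||^2, the squared distance from v to span{e_j}.)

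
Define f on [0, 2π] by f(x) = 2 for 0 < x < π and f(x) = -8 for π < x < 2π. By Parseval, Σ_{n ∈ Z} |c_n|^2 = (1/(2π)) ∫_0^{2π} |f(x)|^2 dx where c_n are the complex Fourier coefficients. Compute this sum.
Σ |c_n|^2 = 34

Parseval equates the L^2 energy of f (normalised by 1/(2π)) with the ℓ^2 sum of its Fourier coefficients: (1/(2π)) ∫_0^{2π} |f|^2 = Σ |c_n|^2.
Compute the left side: (1/(2π)) [∫_0^π 2^2 dx + ∫_π^{2π} (-8)^2 dx] = (1/(2π)) · (4π + 64π) = (4 + 64)/2 = 34.
So Σ_{n ∈ Z} |c_n|^2 = 34.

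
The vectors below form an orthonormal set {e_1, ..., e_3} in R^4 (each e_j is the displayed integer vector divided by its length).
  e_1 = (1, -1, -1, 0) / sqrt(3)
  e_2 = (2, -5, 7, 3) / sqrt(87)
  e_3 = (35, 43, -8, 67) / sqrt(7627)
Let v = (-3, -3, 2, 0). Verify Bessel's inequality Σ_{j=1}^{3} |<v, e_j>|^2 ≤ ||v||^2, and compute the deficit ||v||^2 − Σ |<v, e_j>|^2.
Σ |<v, e_j>|^2 = 4105/263; ||v||^2 = 22; deficit = 1681/263

Write each e_j = u_j / sqrt(<u_j, u_j>) where u_j is the displayed integer vector. Then <v, e_j> = <v, u_j> / sqrt(<u_j, u_j>), so |<v, e_j>|^2 = <v, u_j>^2 / <u_j, u_j>.
Coefficients: <v, e_1> = -2/sqrt(3), <v, e_2> = 23/sqrt(87), <v, e_3> = -250/sqrt(7627).
Square and sum: Σ |<v, e_j>|^2 = 4105/263.
Compute ||v||^2 = v·v = 22.
Deficit = 22 − 4105/263 = 1681/263 ≥ 0, confirming Bessel's inequality. (The deficit equals ||v − Σ <v,e_j> e_j||^2, the squared distance from v to span{e_j}.)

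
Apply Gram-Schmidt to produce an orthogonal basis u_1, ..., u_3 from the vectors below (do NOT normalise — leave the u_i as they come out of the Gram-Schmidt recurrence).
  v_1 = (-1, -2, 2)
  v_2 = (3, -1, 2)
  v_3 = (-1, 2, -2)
Orthogonal basis:
  u_1 = (-1, -2, 2)
  u_2 = (10/3, -1/3, 4/3)
  u_3 = (-8/117, 32/117, 28/117)

Apply the Gram-Schmidt recurrence
  u_1 = v_1
  u_i = v_i − Σ_{j<i} ((v_i · u_j) / (u_j · u_j)) · u_j.

Step by step this gives:
  u_1 = (-1, -2, 2)
  u_2 = (10/3, -1/3, 4/3)
  u_3 = (-8/117, 32/117, 28/117)

Orthogonality check:
  u_2 · u_1 = 0 (should be 0)
  u_3 · u_1 = 0 (should be 0)
  u_3 · u_2 = 0 (should be 0)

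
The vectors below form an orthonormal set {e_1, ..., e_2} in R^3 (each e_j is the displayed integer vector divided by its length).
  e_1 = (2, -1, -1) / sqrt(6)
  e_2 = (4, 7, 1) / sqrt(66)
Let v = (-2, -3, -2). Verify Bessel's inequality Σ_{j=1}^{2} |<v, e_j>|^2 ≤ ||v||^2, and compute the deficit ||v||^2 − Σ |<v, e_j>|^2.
Σ |<v, e_j>|^2 = 162/11; ||v||^2 = 17; deficit = 25/11

Write each e_j = u_j / sqrt(<u_j, u_j>) where u_j is the displayed integer vector. Then <v, e_j> = <v, u_j> / sqrt(<u_j, u_j>), so |<v, e_j>|^2 = <v, u_j>^2 / <u_j, u_j>.
Coefficients: <v, e_1> = 1/sqrt(6), <v, e_2> = -31/sqrt(66).
Square and sum: Σ |<v, e_j>|^2 = 162/11.
Compute ||v||^2 = v·v = 17.
Deficit = 17 − 162/11 = 25/11 ≥ 0, confirming Bessel's inequality. (The deficit equals ||v − Σ <v,e_j> e_j||^2, the squared distance from v to span{e_j}.)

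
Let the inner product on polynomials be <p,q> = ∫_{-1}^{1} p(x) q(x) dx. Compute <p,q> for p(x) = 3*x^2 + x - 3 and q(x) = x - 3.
<p,q> = 38/3

Expand the product: p(x)·q(x) = 3*x^3 - 8*x^2 - 6*x + 9.
∫_{-1}^{1} of each monomial x^k gives [2/(k+1) if k even, 0 if k odd]. Integrating term-by-term (or equivalently evaluating the antiderivative F(x) = 3*x^4/4 - 8*x^3/3 - 3*x^2 + 9*x at the endpoints):
  F(1) − F(−1) = 49/12 − (-103/12) = 38/3.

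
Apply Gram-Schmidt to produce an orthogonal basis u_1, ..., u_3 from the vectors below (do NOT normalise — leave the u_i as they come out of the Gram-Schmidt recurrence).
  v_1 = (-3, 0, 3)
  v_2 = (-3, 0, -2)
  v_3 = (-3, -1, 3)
Orthogonal basis:
  u_1 = (-3, 0, 3)
  u_2 = (-5/2, 0, -5/2)
  u_3 = (0, -1, 0)

Apply the Gram-Schmidt recurrence
  u_1 = v_1
  u_i = v_i − Σ_{j<i} ((v_i · u_j) / (u_j · u_j)) · u_j.

Step by step this gives:
  u_1 = (-3, 0, 3)
  u_2 = (-5/2, 0, -5/2)
  u_3 = (0, -1, 0)

Orthogonality check:
  u_2 · u_1 = 0 (should be 0)
  u_3 · u_1 = 0 (should be 0)
  u_3 · u_2 = 0 (should be 0)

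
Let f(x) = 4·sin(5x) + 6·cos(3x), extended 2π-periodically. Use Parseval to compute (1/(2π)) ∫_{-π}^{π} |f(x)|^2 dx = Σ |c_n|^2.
Σ |c_n|^2 = 26

Expand |f|^2 and use orthogonality of {sin(nx), cos(mx)} on [-π, π]:
  ∫_{-π}^{π} sin(nx)^2 dx = π, ∫ cos(mx)^2 dx = π, and cross terms integrate to 0.
So ∫_{-π}^{π} f(x)^2 dx = 4^2 · π + 6^2 · π = (16 + 36)π.
Divide by 2π: (16 + 36)/2 = 26.
By Parseval, this equals Σ |c_n|^2.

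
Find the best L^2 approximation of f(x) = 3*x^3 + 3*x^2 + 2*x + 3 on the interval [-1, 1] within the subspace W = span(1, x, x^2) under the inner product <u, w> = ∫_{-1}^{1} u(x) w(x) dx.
g(x) = 3*x^2 + 19*x/5 + 3

The best approximation g ∈ W is the orthogonal projection of f onto W. Writing g = a_0 + a_1 x + a_2 x^2, the coefficients solve the normal equations G · a = b where
  G_{ij} = <φ_i, φ_j> and b_i = <f, φ_i>, with φ_0 = 1, φ_1 = x, φ_2 = x^2.
G =
  [2, 0, 2/3]
  [0, 2/3, 0]
  [2/3, 0, 2/5],
b = (8, 38/15, 16/5).
Solving gives a_0 = 3, a_1 = 19/5, a_2 = 3, so
  g(x) = 3*x^2 + 19*x/5 + 3.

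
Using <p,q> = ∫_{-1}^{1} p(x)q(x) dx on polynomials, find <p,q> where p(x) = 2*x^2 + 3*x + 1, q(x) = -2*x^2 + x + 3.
<p,q> = 136/15

Expand the product: p(x)·q(x) = -4*x^4 - 4*x^3 + 7*x^2 + 10*x + 3.
∫_{-1}^{1} of each monomial x^k gives [2/(k+1) if k even, 0 if k odd]. Integrating term-by-term (or equivalently evaluating the antiderivative F(x) = -4*x^5/5 - x^4 + 7*x^3/3 + 5*x^2 + 3*x at the endpoints):
  F(1) − F(−1) = 128/15 − (-8/15) = 136/15.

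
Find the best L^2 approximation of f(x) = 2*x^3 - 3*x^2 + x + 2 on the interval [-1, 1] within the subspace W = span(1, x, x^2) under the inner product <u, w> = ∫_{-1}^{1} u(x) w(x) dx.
g(x) = -3*x^2 + 11*x/5 + 2

The best approximation g ∈ W is the orthogonal projection of f onto W. Writing g = a_0 + a_1 x + a_2 x^2, the coefficients solve the normal equations G · a = b where
  G_{ij} = <φ_i, φ_j> and b_i = <f, φ_i>, with φ_0 = 1, φ_1 = x, φ_2 = x^2.
G =
  [2, 0, 2/3]
  [0, 2/3, 0]
  [2/3, 0, 2/5],
b = (2, 22/15, 2/15).
Solving gives a_0 = 2, a_1 = 11/5, a_2 = -3, so
  g(x) = -3*x^2 + 11*x/5 + 2.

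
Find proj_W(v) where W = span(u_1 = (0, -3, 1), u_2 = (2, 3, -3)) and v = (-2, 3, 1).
proj_W(v) = (-2, 3, 1)

Set up U = [u_1 | ... | u_2] ∈ R^(3×2). The projector onto W = col(U) is P = U (U^T U)^(-1) U^T.
Compute U^T U =
  [10, -12]
  [-12, 22],
and U^T v = (-8, 2).
Solve U^T U · c = U^T v for the coefficients: c = (-2, -1). The projection is proj_W(v) = U c.
Check: (v - proj_W(v)) · u_1 = 0  (should be 0).
Check: (v - proj_W(v)) · u_2 = 0  (should be 0).
Result: proj_W(v) = (-2, 3, 1).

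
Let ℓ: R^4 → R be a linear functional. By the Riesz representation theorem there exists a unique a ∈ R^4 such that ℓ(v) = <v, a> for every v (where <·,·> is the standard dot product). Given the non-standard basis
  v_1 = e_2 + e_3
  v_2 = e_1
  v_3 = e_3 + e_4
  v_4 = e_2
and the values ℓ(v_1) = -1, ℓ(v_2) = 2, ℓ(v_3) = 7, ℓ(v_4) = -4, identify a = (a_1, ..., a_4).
a = (2, -4, 3, 4)

Write a = (a_1, ..., a_4) in the standard basis. For each basis vector v_i, ℓ(v_i) = <v_i, a> is a linear equation in the a_j's. Collect the n equations into a matrix system V a = ℓ, where row i of V is v_i (expressed in the standard basis). Since V is invertible (lower-triangular with 1s on the diagonal, up to permutation), solve by back-substitution:
  V =
[[0, 1, 1, 0],
 [1, 0, 0, 0],
 [0, 0, 1, 1],
 [0, 1, 0, 0]]
  V a = (-1, 2, 7, -4)
Solving gives a = (2, -4, 3, 4).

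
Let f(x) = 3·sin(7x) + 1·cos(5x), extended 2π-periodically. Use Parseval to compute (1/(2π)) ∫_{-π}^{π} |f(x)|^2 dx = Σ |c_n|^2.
Σ |c_n|^2 = 5

Expand |f|^2 and use orthogonality of {sin(nx), cos(mx)} on [-π, π]:
  ∫_{-π}^{π} sin(nx)^2 dx = π, ∫ cos(mx)^2 dx = π, and cross terms integrate to 0.
So ∫_{-π}^{π} f(x)^2 dx = 3^2 · π + 1^2 · π = (9 + 1)π.
Divide by 2π: (9 + 1)/2 = 5.
By Parseval, this equals Σ |c_n|^2.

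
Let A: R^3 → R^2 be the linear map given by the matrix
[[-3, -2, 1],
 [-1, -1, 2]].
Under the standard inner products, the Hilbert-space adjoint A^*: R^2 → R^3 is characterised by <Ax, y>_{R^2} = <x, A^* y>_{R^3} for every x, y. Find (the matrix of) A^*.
A^* = A^T =
[[-3, -1],
 [-2, -1],
 [1, 2]]

For real matrices with standard dot products, the defining identity <Ax, y> = <x, A^* y> gives (Ax)^T y = x^T (A^*) y, i.e. x^T A^T y = x^T (A^*) y. Since this holds for all x, y, we must have A^* = A^T. Therefore
A^* =
[[-3, -1],
 [-2, -1],
 [1, 2]].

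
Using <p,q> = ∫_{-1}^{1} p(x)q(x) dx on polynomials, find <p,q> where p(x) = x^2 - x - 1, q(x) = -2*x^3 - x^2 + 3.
<p,q> = -44/15

Expand the product: p(x)·q(x) = -2*x^5 + x^4 + 3*x^3 + 4*x^2 - 3*x - 3.
∫_{-1}^{1} of each monomial x^k gives [2/(k+1) if k even, 0 if k odd]. Integrating term-by-term (or equivalently evaluating the antiderivative F(x) = -x^6/3 + x^5/5 + 3*x^4/4 + 4*x^3/3 - 3*x^2/2 - 3*x at the endpoints):
  F(1) − F(−1) = -51/20 − (23/60) = -44/15.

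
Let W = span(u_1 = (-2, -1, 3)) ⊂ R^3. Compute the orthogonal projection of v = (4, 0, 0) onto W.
proj_W(v) = (8/7, 4/7, -12/7)

Set up U = [u_1 | ... | u_1] ∈ R^(3×1). The projector onto W = col(U) is P = U (U^T U)^(-1) U^T.
Compute U^T U =
  [14],
and U^T v = (-8).
Solve U^T U · c = U^T v for the coefficients: c = (-4/7). The projection is proj_W(v) = U c.
Check: (v - proj_W(v)) · u_1 = 0  (should be 0).
Result: proj_W(v) = (8/7, 4/7, -12/7).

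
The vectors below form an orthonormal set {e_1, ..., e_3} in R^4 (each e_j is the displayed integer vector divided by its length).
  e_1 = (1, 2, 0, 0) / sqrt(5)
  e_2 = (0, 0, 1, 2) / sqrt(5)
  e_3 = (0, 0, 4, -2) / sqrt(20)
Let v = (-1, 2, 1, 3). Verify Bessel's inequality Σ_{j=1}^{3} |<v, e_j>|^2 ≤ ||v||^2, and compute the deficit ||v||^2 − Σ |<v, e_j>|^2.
Σ |<v, e_j>|^2 = 59/5; ||v||^2 = 15; deficit = 16/5

Write each e_j = u_j / sqrt(<u_j, u_j>) where u_j is the displayed integer vector. Then <v, e_j> = <v, u_j> / sqrt(<u_j, u_j>), so |<v, e_j>|^2 = <v, u_j>^2 / <u_j, u_j>.
Coefficients: <v, e_1> = 3/sqrt(5), <v, e_2> = 7/sqrt(5), <v, e_3> = -2/sqrt(20).
Square and sum: Σ |<v, e_j>|^2 = 59/5.
Compute ||v||^2 = v·v = 15.
Deficit = 15 − 59/5 = 16/5 ≥ 0, confirming Bessel's inequality. (The deficit equals ||v − Σ <v,e_j> e_j||^2, the squared distance from v to span{e_j}.)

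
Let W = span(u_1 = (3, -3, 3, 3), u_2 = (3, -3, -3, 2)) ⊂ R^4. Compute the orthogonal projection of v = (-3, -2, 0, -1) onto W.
proj_W(v) = (-67/99, 67/99, -7/99, -19/33)

Set up U = [u_1 | ... | u_2] ∈ R^(4×2). The projector onto W = col(U) is P = U (U^T U)^(-1) U^T.
Compute U^T U =
  [36, 15]
  [15, 31],
and U^T v = (-6, -5).
Solve U^T U · c = U^T v for the coefficients: c = (-37/297, -10/99). The projection is proj_W(v) = U c.
Check: (v - proj_W(v)) · u_1 = 0  (should be 0).
Check: (v - proj_W(v)) · u_2 = 0  (should be 0).
Result: proj_W(v) = (-67/99, 67/99, -7/99, -19/33).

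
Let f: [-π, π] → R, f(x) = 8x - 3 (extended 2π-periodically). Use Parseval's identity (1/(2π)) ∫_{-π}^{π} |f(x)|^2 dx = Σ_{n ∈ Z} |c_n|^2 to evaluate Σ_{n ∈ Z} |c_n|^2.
Σ |c_n|^2 = 64π^2/3 + 9

Expand and integrate term by term over [-π, π]:
  ∫ (8x)^2 dx = 64·(2π^3/3); ∫ 2·8·(-3)·x dx = 0 (odd integrand); ∫ (-3)^2 dx = 9·2π.
So (1/(2π)) ∫_{-π}^{π} (8x - 3)^2 dx = 64π^2/3 + 9 = 64π^2/3 + 9.
Parseval ⇒ Σ |c_n|^2 = 64π^2/3 + 9.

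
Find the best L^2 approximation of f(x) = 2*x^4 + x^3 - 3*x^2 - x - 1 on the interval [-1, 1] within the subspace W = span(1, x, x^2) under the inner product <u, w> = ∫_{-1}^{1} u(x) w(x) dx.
g(x) = -9*x^2/7 - 2*x/5 - 41/35

The best approximation g ∈ W is the orthogonal projection of f onto W. Writing g = a_0 + a_1 x + a_2 x^2, the coefficients solve the normal equations G · a = b where
  G_{ij} = <φ_i, φ_j> and b_i = <f, φ_i>, with φ_0 = 1, φ_1 = x, φ_2 = x^2.
G =
  [2, 0, 2/3]
  [0, 2/3, 0]
  [2/3, 0, 2/5],
b = (-16/5, -4/15, -136/105).
Solving gives a_0 = -41/35, a_1 = -2/5, a_2 = -9/7, so
  g(x) = -9*x^2/7 - 2*x/5 - 41/35.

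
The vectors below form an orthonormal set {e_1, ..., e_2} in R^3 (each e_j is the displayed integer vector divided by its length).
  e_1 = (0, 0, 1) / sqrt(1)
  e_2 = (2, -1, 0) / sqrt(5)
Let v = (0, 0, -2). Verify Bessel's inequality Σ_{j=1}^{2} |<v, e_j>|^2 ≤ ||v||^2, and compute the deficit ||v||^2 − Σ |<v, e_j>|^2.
Σ |<v, e_j>|^2 = 4; ||v||^2 = 4; deficit = 0

Write each e_j = u_j / sqrt(<u_j, u_j>) where u_j is the displayed integer vector. Then <v, e_j> = <v, u_j> / sqrt(<u_j, u_j>), so |<v, e_j>|^2 = <v, u_j>^2 / <u_j, u_j>.
Coefficients: <v, e_1> = -2/sqrt(1), <v, e_2> = 0/sqrt(5).
Square and sum: Σ |<v, e_j>|^2 = 4.
Compute ||v||^2 = v·v = 4.
Deficit = 4 − 4 = 0 ≥ 0, confirming Bessel's inequality. (The deficit equals ||v − Σ <v,e_j> e_j||^2, the squared distance from v to span{e_j}.)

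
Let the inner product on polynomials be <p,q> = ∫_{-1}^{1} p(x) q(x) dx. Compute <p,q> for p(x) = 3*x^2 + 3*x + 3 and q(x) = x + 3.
<p,q> = 26

Expand the product: p(x)·q(x) = 3*x^3 + 12*x^2 + 12*x + 9.
∫_{-1}^{1} of each monomial x^k gives [2/(k+1) if k even, 0 if k odd]. Integrating term-by-term (or equivalently evaluating the antiderivative F(x) = 3*x^4/4 + 4*x^3 + 6*x^2 + 9*x at the endpoints):
  F(1) − F(−1) = 79/4 − (-25/4) = 26.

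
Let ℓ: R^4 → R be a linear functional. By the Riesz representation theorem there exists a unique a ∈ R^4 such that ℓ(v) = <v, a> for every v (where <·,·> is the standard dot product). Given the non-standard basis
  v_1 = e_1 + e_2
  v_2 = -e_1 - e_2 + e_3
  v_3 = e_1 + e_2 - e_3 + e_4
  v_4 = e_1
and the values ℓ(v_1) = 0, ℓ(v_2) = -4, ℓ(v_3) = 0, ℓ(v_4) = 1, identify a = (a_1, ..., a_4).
a = (1, -1, -4, -4)

Write a = (a_1, ..., a_4) in the standard basis. For each basis vector v_i, ℓ(v_i) = <v_i, a> is a linear equation in the a_j's. Collect the n equations into a matrix system V a = ℓ, where row i of V is v_i (expressed in the standard basis). Since V is invertible (lower-triangular with 1s on the diagonal, up to permutation), solve by back-substitution:
  V =
[[1, 1, 0, 0],
 [-1, -1, 1, 0],
 [1, 1, -1, 1],
 [1, 0, 0, 0]]
  V a = (0, -4, 0, 1)
Solving gives a = (1, -1, -4, -4).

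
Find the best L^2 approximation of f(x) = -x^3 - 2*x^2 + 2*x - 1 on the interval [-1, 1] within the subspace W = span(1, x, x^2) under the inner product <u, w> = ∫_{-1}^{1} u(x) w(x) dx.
g(x) = -2*x^2 + 7*x/5 - 1

The best approximation g ∈ W is the orthogonal projection of f onto W. Writing g = a_0 + a_1 x + a_2 x^2, the coefficients solve the normal equations G · a = b where
  G_{ij} = <φ_i, φ_j> and b_i = <f, φ_i>, with φ_0 = 1, φ_1 = x, φ_2 = x^2.
G =
  [2, 0, 2/3]
  [0, 2/3, 0]
  [2/3, 0, 2/5],
b = (-10/3, 14/15, -22/15).
Solving gives a_0 = -1, a_1 = 7/5, a_2 = -2, so
  g(x) = -2*x^2 + 7*x/5 - 1.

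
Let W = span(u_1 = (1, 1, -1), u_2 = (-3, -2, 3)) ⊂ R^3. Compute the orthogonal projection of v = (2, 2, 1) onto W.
proj_W(v) = (1/2, 2, -1/2)

Set up U = [u_1 | ... | u_2] ∈ R^(3×2). The projector onto W = col(U) is P = U (U^T U)^(-1) U^T.
Compute U^T U =
  [3, -8]
  [-8, 22],
and U^T v = (3, -7).
Solve U^T U · c = U^T v for the coefficients: c = (5, 3/2). The projection is proj_W(v) = U c.
Check: (v - proj_W(v)) · u_1 = 0  (should be 0).
Check: (v - proj_W(v)) · u_2 = 0  (should be 0).
Result: proj_W(v) = (1/2, 2, -1/2).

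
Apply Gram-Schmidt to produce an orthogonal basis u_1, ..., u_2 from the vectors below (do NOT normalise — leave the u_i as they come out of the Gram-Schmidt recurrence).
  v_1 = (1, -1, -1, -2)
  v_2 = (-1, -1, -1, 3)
Orthogonal basis:
  u_1 = (1, -1, -1, -2)
  u_2 = (-2/7, -12/7, -12/7, 11/7)

Apply the Gram-Schmidt recurrence
  u_1 = v_1
  u_i = v_i − Σ_{j<i} ((v_i · u_j) / (u_j · u_j)) · u_j.

Step by step this gives:
  u_1 = (1, -1, -1, -2)
  u_2 = (-2/7, -12/7, -12/7, 11/7)

Orthogonality check:
  u_2 · u_1 = 0 (should be 0)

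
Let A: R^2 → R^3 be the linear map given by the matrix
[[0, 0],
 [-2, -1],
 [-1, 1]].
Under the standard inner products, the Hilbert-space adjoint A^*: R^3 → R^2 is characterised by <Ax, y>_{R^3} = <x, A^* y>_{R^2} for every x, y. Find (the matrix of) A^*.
A^* = A^T =
[[0, -2, -1],
 [0, -1, 1]]

For real matrices with standard dot products, the defining identity <Ax, y> = <x, A^* y> gives (Ax)^T y = x^T (A^*) y, i.e. x^T A^T y = x^T (A^*) y. Since this holds for all x, y, we must have A^* = A^T. Therefore
A^* =
[[0, -2, -1],
 [0, -1, 1]].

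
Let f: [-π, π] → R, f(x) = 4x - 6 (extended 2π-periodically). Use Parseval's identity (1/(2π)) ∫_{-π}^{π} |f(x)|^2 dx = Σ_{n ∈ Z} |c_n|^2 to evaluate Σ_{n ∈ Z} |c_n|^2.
Σ |c_n|^2 = 16π^2/3 + 36

Expand and integrate term by term over [-π, π]:
  ∫ (4x)^2 dx = 16·(2π^3/3); ∫ 2·4·(-6)·x dx = 0 (odd integrand); ∫ (-6)^2 dx = 36·2π.
So (1/(2π)) ∫_{-π}^{π} (4x - 6)^2 dx = 16π^2/3 + 36 = 16π^2/3 + 36.
Parseval ⇒ Σ |c_n|^2 = 16π^2/3 + 36.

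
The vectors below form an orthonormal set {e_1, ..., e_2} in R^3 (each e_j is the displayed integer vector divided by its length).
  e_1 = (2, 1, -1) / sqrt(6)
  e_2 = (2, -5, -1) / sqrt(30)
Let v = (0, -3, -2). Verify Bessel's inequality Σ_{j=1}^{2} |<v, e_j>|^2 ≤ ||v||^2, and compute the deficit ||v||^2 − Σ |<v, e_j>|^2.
Σ |<v, e_j>|^2 = 49/5; ||v||^2 = 13; deficit = 16/5

Write each e_j = u_j / sqrt(<u_j, u_j>) where u_j is the displayed integer vector. Then <v, e_j> = <v, u_j> / sqrt(<u_j, u_j>), so |<v, e_j>|^2 = <v, u_j>^2 / <u_j, u_j>.
Coefficients: <v, e_1> = -1/sqrt(6), <v, e_2> = 17/sqrt(30).
Square and sum: Σ |<v, e_j>|^2 = 49/5.
Compute ||v||^2 = v·v = 13.
Deficit = 13 − 49/5 = 16/5 ≥ 0, confirming Bessel's inequality. (The deficit equals ||v − Σ <v,e_j> e_j||^2, the squared distance from v to span{e_j}.)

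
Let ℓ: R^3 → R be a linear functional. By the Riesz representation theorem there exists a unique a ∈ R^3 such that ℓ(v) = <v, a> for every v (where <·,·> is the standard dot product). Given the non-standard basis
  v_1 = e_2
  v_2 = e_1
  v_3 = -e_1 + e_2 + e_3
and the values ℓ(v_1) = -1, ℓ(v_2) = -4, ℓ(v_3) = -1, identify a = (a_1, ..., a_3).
a = (-4, -1, -4)

Write a = (a_1, ..., a_3) in the standard basis. For each basis vector v_i, ℓ(v_i) = <v_i, a> is a linear equation in the a_j's. Collect the n equations into a matrix system V a = ℓ, where row i of V is v_i (expressed in the standard basis). Since V is invertible (lower-triangular with 1s on the diagonal, up to permutation), solve by back-substitution:
  V =
[[0, 1, 0],
 [1, 0, 0],
 [-1, 1, 1]]
  V a = (-1, -4, -1)
Solving gives a = (-4, -1, -4).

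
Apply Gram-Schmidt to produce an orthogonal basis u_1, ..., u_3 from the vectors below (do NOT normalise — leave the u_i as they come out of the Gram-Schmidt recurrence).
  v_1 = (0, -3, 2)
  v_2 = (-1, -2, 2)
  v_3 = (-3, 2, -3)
Orthogonal basis:
  u_1 = (0, -3, 2)
  u_2 = (-1, 4/13, 6/13)
  u_3 = (-22/17, -22/17, -33/17)

Apply the Gram-Schmidt recurrence
  u_1 = v_1
  u_i = v_i − Σ_{j<i} ((v_i · u_j) / (u_j · u_j)) · u_j.

Step by step this gives:
  u_1 = (0, -3, 2)
  u_2 = (-1, 4/13, 6/13)
  u_3 = (-22/17, -22/17, -33/17)

Orthogonality check:
  u_2 · u_1 = 0 (should be 0)
  u_3 · u_1 = 0 (should be 0)
  u_3 · u_2 = 0 (should be 0)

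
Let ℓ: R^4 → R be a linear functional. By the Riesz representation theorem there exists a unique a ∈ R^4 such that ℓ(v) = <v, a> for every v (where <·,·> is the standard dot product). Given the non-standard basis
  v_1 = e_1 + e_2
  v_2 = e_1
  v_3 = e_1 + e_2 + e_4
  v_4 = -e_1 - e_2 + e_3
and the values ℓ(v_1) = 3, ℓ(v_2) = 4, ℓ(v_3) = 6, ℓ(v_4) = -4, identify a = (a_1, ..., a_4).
a = (4, -1, -1, 3)

Write a = (a_1, ..., a_4) in the standard basis. For each basis vector v_i, ℓ(v_i) = <v_i, a> is a linear equation in the a_j's. Collect the n equations into a matrix system V a = ℓ, where row i of V is v_i (expressed in the standard basis). Since V is invertible (lower-triangular with 1s on the diagonal, up to permutation), solve by back-substitution:
  V =
[[1, 1, 0, 0],
 [1, 0, 0, 0],
 [1, 1, 0, 1],
 [-1, -1, 1, 0]]
  V a = (3, 4, 6, -4)
Solving gives a = (4, -1, -1, 3).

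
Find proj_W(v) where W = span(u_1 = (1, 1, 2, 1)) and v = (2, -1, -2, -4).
proj_W(v) = (-1, -1, -2, -1)

Set up U = [u_1 | ... | u_1] ∈ R^(4×1). The projector onto W = col(U) is P = U (U^T U)^(-1) U^T.
Compute U^T U =
  [7],
and U^T v = (-7).
Solve U^T U · c = U^T v for the coefficients: c = (-1). The projection is proj_W(v) = U c.
Check: (v - proj_W(v)) · u_1 = 0  (should be 0).
Result: proj_W(v) = (-1, -1, -2, -1).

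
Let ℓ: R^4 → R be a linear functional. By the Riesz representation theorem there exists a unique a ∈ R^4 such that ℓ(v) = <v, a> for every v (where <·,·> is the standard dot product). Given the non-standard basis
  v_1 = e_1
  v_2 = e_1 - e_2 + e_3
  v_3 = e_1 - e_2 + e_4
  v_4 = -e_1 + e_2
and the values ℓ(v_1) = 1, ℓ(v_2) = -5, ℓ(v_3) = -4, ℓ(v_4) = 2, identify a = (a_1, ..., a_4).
a = (1, 3, -3, -2)

Write a = (a_1, ..., a_4) in the standard basis. For each basis vector v_i, ℓ(v_i) = <v_i, a> is a linear equation in the a_j's. Collect the n equations into a matrix system V a = ℓ, where row i of V is v_i (expressed in the standard basis). Since V is invertible (lower-triangular with 1s on the diagonal, up to permutation), solve by back-substitution:
  V =
[[1, 0, 0, 0],
 [1, -1, 1, 0],
 [1, -1, 0, 1],
 [-1, 1, 0, 0]]
  V a = (1, -5, -4, 2)
Solving gives a = (1, 3, -3, -2).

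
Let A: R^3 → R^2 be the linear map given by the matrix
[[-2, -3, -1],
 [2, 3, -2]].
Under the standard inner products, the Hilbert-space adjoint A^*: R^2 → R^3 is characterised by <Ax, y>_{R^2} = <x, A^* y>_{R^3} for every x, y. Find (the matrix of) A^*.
A^* = A^T =
[[-2, 2],
 [-3, 3],
 [-1, -2]]

For real matrices with standard dot products, the defining identity <Ax, y> = <x, A^* y> gives (Ax)^T y = x^T (A^*) y, i.e. x^T A^T y = x^T (A^*) y. Since this holds for all x, y, we must have A^* = A^T. Therefore
A^* =
[[-2, 2],
 [-3, 3],
 [-1, -2]].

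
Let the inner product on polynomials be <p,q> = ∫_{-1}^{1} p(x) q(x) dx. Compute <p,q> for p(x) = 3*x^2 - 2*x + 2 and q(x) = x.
<p,q> = -4/3

Expand the product: p(x)·q(x) = 3*x^3 - 2*x^2 + 2*x.
∫_{-1}^{1} of each monomial x^k gives [2/(k+1) if k even, 0 if k odd]. Integrating term-by-term (or equivalently evaluating the antiderivative F(x) = 3*x^4/4 - 2*x^3/3 + x^2 at the endpoints):
  F(1) − F(−1) = 13/12 − (29/12) = -4/3.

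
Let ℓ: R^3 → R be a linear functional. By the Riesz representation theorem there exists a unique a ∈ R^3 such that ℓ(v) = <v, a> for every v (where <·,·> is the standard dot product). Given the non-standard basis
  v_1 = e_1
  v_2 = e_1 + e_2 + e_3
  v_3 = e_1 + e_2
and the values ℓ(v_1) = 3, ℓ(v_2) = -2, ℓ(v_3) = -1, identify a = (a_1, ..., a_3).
a = (3, -4, -1)

Write a = (a_1, ..., a_3) in the standard basis. For each basis vector v_i, ℓ(v_i) = <v_i, a> is a linear equation in the a_j's. Collect the n equations into a matrix system V a = ℓ, where row i of V is v_i (expressed in the standard basis). Since V is invertible (lower-triangular with 1s on the diagonal, up to permutation), solve by back-substitution:
  V =
[[1, 0, 0],
 [1, 1, 1],
 [1, 1, 0]]
  V a = (3, -2, -1)
Solving gives a = (3, -4, -1).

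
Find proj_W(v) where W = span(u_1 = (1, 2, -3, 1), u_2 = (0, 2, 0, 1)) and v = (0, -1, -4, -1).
proj_W(v) = (6/5, -6/5, -18/5, -3/5)

Set up U = [u_1 | ... | u_2] ∈ R^(4×2). The projector onto W = col(U) is P = U (U^T U)^(-1) U^T.
Compute U^T U =
  [15, 5]
  [5, 5],
and U^T v = (9, -3).
Solve U^T U · c = U^T v for the coefficients: c = (6/5, -9/5). The projection is proj_W(v) = U c.
Check: (v - proj_W(v)) · u_1 = 0  (should be 0).
Check: (v - proj_W(v)) · u_2 = 0  (should be 0).
Result: proj_W(v) = (6/5, -6/5, -18/5, -3/5).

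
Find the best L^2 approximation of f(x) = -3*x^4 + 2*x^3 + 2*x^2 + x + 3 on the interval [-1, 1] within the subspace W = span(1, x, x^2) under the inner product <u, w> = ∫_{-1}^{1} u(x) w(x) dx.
g(x) = -4*x^2/7 + 11*x/5 + 114/35

The best approximation g ∈ W is the orthogonal projection of f onto W. Writing g = a_0 + a_1 x + a_2 x^2, the coefficients solve the normal equations G · a = b where
  G_{ij} = <φ_i, φ_j> and b_i = <f, φ_i>, with φ_0 = 1, φ_1 = x, φ_2 = x^2.
G =
  [2, 0, 2/3]
  [0, 2/3, 0]
  [2/3, 0, 2/5],
b = (92/15, 22/15, 68/35).
Solving gives a_0 = 114/35, a_1 = 11/5, a_2 = -4/7, so
  g(x) = -4*x^2/7 + 11*x/5 + 114/35.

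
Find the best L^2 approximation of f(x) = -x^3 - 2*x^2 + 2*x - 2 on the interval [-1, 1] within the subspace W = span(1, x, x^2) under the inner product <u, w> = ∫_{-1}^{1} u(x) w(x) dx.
g(x) = -2*x^2 + 7*x/5 - 2

The best approximation g ∈ W is the orthogonal projection of f onto W. Writing g = a_0 + a_1 x + a_2 x^2, the coefficients solve the normal equations G · a = b where
  G_{ij} = <φ_i, φ_j> and b_i = <f, φ_i>, with φ_0 = 1, φ_1 = x, φ_2 = x^2.
G =
  [2, 0, 2/3]
  [0, 2/3, 0]
  [2/3, 0, 2/5],
b = (-16/3, 14/15, -32/15).
Solving gives a_0 = -2, a_1 = 7/5, a_2 = -2, so
  g(x) = -2*x^2 + 7*x/5 - 2.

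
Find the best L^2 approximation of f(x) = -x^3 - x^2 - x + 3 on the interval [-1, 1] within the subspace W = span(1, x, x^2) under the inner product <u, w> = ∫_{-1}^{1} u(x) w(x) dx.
g(x) = -x^2 - 8*x/5 + 3

The best approximation g ∈ W is the orthogonal projection of f onto W. Writing g = a_0 + a_1 x + a_2 x^2, the coefficients solve the normal equations G · a = b where
  G_{ij} = <φ_i, φ_j> and b_i = <f, φ_i>, with φ_0 = 1, φ_1 = x, φ_2 = x^2.
G =
  [2, 0, 2/3]
  [0, 2/3, 0]
  [2/3, 0, 2/5],
b = (16/3, -16/15, 8/5).
Solving gives a_0 = 3, a_1 = -8/5, a_2 = -1, so
  g(x) = -x^2 - 8*x/5 + 3.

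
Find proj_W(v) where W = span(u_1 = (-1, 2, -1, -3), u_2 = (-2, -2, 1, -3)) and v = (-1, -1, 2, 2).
proj_W(v) = (3/13, -24/13, 12/13, 18/13)

Set up U = [u_1 | ... | u_2] ∈ R^(4×2). The projector onto W = col(U) is P = U (U^T U)^(-1) U^T.
Compute U^T U =
  [15, 6]
  [6, 18],
and U^T v = (-9, 0).
Solve U^T U · c = U^T v for the coefficients: c = (-9/13, 3/13). The projection is proj_W(v) = U c.
Check: (v - proj_W(v)) · u_1 = 0  (should be 0).
Check: (v - proj_W(v)) · u_2 = 0  (should be 0).
Result: proj_W(v) = (3/13, -24/13, 12/13, 18/13).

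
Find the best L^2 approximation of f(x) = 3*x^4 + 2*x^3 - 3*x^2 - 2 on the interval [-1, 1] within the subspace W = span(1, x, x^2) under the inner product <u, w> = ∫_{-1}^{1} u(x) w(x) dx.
g(x) = -3*x^2/7 + 6*x/5 - 79/35

The best approximation g ∈ W is the orthogonal projection of f onto W. Writing g = a_0 + a_1 x + a_2 x^2, the coefficients solve the normal equations G · a = b where
  G_{ij} = <φ_i, φ_j> and b_i = <f, φ_i>, with φ_0 = 1, φ_1 = x, φ_2 = x^2.
G =
  [2, 0, 2/3]
  [0, 2/3, 0]
  [2/3, 0, 2/5],
b = (-24/5, 4/5, -176/105).
Solving gives a_0 = -79/35, a_1 = 6/5, a_2 = -3/7, so
  g(x) = -3*x^2/7 + 6*x/5 - 79/35.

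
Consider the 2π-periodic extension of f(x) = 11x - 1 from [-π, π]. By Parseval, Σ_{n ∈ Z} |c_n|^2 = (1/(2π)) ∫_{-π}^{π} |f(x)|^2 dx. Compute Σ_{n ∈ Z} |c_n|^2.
Σ |c_n|^2 = 121π^2/3 + 1

Expand and integrate term by term over [-π, π]:
  ∫ (11x)^2 dx = 121·(2π^3/3); ∫ 2·11·(-1)·x dx = 0 (odd integrand); ∫ (-1)^2 dx = 1·2π.
So (1/(2π)) ∫_{-π}^{π} (11x - 1)^2 dx = 121π^2/3 + 1 = 121π^2/3 + 1.
Parseval ⇒ Σ |c_n|^2 = 121π^2/3 + 1.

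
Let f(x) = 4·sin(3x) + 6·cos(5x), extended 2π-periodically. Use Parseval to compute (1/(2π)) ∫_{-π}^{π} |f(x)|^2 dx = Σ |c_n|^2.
Σ |c_n|^2 = 26

Expand |f|^2 and use orthogonality of {sin(nx), cos(mx)} on [-π, π]:
  ∫_{-π}^{π} sin(nx)^2 dx = π, ∫ cos(mx)^2 dx = π, and cross terms integrate to 0.
So ∫_{-π}^{π} f(x)^2 dx = 4^2 · π + 6^2 · π = (16 + 36)π.
Divide by 2π: (16 + 36)/2 = 26.
By Parseval, this equals Σ |c_n|^2.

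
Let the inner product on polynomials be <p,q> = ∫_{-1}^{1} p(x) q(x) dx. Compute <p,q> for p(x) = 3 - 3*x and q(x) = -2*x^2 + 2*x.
<p,q> = -8

Expand the product: p(x)·q(x) = 6*x^3 - 12*x^2 + 6*x.
∫_{-1}^{1} of each monomial x^k gives [2/(k+1) if k even, 0 if k odd]. Integrating term-by-term (or equivalently evaluating the antiderivative F(x) = 3*x^4/2 - 4*x^3 + 3*x^2 at the endpoints):
  F(1) − F(−1) = 1/2 − (17/2) = -8.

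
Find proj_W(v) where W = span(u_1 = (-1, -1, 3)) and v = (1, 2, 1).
proj_W(v) = (0, 0, 0)

Set up U = [u_1 | ... | u_1] ∈ R^(3×1). The projector onto W = col(U) is P = U (U^T U)^(-1) U^T.
Compute U^T U =
  [11],
and U^T v = (0).
Solve U^T U · c = U^T v for the coefficients: c = (0). The projection is proj_W(v) = U c.
Check: (v - proj_W(v)) · u_1 = 0  (should be 0).
Result: proj_W(v) = (0, 0, 0).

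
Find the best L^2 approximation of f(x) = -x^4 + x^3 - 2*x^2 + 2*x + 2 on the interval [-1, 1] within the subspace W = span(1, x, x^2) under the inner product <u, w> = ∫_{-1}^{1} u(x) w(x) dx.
g(x) = -20*x^2/7 + 13*x/5 + 73/35

The best approximation g ∈ W is the orthogonal projection of f onto W. Writing g = a_0 + a_1 x + a_2 x^2, the coefficients solve the normal equations G · a = b where
  G_{ij} = <φ_i, φ_j> and b_i = <f, φ_i>, with φ_0 = 1, φ_1 = x, φ_2 = x^2.
G =
  [2, 0, 2/3]
  [0, 2/3, 0]
  [2/3, 0, 2/5],
b = (34/15, 26/15, 26/105).
Solving gives a_0 = 73/35, a_1 = 13/5, a_2 = -20/7, so
  g(x) = -20*x^2/7 + 13*x/5 + 73/35.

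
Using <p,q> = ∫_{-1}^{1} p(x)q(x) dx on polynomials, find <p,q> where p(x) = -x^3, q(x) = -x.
<p,q> = 2/5

Expand the product: p(x)·q(x) = x^4.
∫_{-1}^{1} of each monomial x^k gives [2/(k+1) if k even, 0 if k odd]. Integrating term-by-term (or equivalently evaluating the antiderivative F(x) = x^5/5 at the endpoints):
  F(1) − F(−1) = 1/5 − (-1/5) = 2/5.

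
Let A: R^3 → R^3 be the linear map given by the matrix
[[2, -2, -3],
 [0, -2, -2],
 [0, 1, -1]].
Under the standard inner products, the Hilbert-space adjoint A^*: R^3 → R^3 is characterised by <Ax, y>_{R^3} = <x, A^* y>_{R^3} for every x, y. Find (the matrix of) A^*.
A^* = A^T =
[[2, 0, 0],
 [-2, -2, 1],
 [-3, -2, -1]]

For real matrices with standard dot products, the defining identity <Ax, y> = <x, A^* y> gives (Ax)^T y = x^T (A^*) y, i.e. x^T A^T y = x^T (A^*) y. Since this holds for all x, y, we must have A^* = A^T. Therefore
A^* =
[[2, 0, 0],
 [-2, -2, 1],
 [-3, -2, -1]].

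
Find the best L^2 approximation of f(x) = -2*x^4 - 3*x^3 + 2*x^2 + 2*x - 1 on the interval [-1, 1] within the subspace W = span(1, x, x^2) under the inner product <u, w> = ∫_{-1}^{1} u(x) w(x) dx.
g(x) = 2*x^2/7 + x/5 - 29/35

The best approximation g ∈ W is the orthogonal projection of f onto W. Writing g = a_0 + a_1 x + a_2 x^2, the coefficients solve the normal equations G · a = b where
  G_{ij} = <φ_i, φ_j> and b_i = <f, φ_i>, with φ_0 = 1, φ_1 = x, φ_2 = x^2.
G =
  [2, 0, 2/3]
  [0, 2/3, 0]
  [2/3, 0, 2/5],
b = (-22/15, 2/15, -46/105).
Solving gives a_0 = -29/35, a_1 = 1/5, a_2 = 2/7, so
  g(x) = 2*x^2/7 + x/5 - 29/35.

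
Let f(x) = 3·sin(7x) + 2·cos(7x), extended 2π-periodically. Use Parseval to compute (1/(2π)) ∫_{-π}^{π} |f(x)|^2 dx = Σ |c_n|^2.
Σ |c_n|^2 = 13/2

Expand |f|^2 and use orthogonality of {sin(nx), cos(mx)} on [-π, π]:
  ∫_{-π}^{π} sin(nx)^2 dx = π, ∫ cos(mx)^2 dx = π, and cross terms integrate to 0.
So ∫_{-π}^{π} f(x)^2 dx = 3^2 · π + 2^2 · π = (9 + 4)π.
Divide by 2π: (9 + 4)/2 = 13/2.
By Parseval, this equals Σ |c_n|^2.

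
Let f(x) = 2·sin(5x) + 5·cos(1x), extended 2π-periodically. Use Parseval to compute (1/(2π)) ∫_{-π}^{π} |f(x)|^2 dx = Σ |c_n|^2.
Σ |c_n|^2 = 29/2

Expand |f|^2 and use orthogonality of {sin(nx), cos(mx)} on [-π, π]:
  ∫_{-π}^{π} sin(nx)^2 dx = π, ∫ cos(mx)^2 dx = π, and cross terms integrate to 0.
So ∫_{-π}^{π} f(x)^2 dx = 2^2 · π + 5^2 · π = (4 + 25)π.
Divide by 2π: (4 + 25)/2 = 29/2.
By Parseval, this equals Σ |c_n|^2.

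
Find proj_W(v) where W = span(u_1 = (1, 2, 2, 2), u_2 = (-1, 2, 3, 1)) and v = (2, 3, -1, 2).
proj_W(v) = (94/37, 46/37, 21/74, 163/74)

Set up U = [u_1 | ... | u_2] ∈ R^(4×2). The projector onto W = col(U) is P = U (U^T U)^(-1) U^T.
Compute U^T U =
  [13, 11]
  [11, 15],
and U^T v = (10, 3).
Solve U^T U · c = U^T v for the coefficients: c = (117/74, -71/74). The projection is proj_W(v) = U c.
Check: (v - proj_W(v)) · u_1 = 0  (should be 0).
Check: (v - proj_W(v)) · u_2 = 0  (should be 0).
Result: proj_W(v) = (94/37, 46/37, 21/74, 163/74).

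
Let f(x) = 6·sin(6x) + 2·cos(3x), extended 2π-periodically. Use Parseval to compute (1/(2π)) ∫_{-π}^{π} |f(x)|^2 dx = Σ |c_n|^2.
Σ |c_n|^2 = 20

Expand |f|^2 and use orthogonality of {sin(nx), cos(mx)} on [-π, π]:
  ∫_{-π}^{π} sin(nx)^2 dx = π, ∫ cos(mx)^2 dx = π, and cross terms integrate to 0.
So ∫_{-π}^{π} f(x)^2 dx = 6^2 · π + 2^2 · π = (36 + 4)π.
Divide by 2π: (36 + 4)/2 = 20.
By Parseval, this equals Σ |c_n|^2.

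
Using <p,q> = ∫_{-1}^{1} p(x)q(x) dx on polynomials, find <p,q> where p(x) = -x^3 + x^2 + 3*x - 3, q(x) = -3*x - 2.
<p,q> = 88/15

Expand the product: p(x)·q(x) = 3*x^4 - x^3 - 11*x^2 + 3*x + 6.
∫_{-1}^{1} of each monomial x^k gives [2/(k+1) if k even, 0 if k odd]. Integrating term-by-term (or equivalently evaluating the antiderivative F(x) = 3*x^5/5 - x^4/4 - 11*x^3/3 + 3*x^2/2 + 6*x at the endpoints):
  F(1) − F(−1) = 251/60 − (-101/60) = 88/15.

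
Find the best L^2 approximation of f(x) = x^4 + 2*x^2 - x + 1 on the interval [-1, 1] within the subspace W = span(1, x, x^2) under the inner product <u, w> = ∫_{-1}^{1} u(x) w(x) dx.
g(x) = 20*x^2/7 - x + 32/35

The best approximation g ∈ W is the orthogonal projection of f onto W. Writing g = a_0 + a_1 x + a_2 x^2, the coefficients solve the normal equations G · a = b where
  G_{ij} = <φ_i, φ_j> and b_i = <f, φ_i>, with φ_0 = 1, φ_1 = x, φ_2 = x^2.
G =
  [2, 0, 2/3]
  [0, 2/3, 0]
  [2/3, 0, 2/5],
b = (56/15, -2/3, 184/105).
Solving gives a_0 = 32/35, a_1 = -1, a_2 = 20/7, so
  g(x) = 20*x^2/7 - x + 32/35.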